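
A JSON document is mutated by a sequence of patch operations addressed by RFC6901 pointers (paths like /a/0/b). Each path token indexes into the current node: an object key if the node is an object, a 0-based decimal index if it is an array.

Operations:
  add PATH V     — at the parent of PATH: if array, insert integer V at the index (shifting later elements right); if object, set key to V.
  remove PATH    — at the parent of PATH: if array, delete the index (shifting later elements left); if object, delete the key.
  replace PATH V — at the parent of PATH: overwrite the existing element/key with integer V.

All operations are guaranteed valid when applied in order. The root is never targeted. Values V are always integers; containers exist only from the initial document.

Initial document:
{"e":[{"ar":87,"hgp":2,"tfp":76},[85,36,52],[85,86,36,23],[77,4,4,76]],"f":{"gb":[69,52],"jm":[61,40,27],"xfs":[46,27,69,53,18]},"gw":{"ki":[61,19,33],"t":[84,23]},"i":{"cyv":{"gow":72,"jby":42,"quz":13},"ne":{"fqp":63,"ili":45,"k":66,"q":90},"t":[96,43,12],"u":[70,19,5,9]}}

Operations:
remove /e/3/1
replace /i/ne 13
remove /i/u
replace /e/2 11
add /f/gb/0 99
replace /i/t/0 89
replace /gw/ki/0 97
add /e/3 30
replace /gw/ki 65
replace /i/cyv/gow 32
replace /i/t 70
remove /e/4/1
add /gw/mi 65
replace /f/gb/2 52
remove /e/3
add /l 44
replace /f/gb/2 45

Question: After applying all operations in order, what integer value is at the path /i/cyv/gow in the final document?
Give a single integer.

After op 1 (remove /e/3/1): {"e":[{"ar":87,"hgp":2,"tfp":76},[85,36,52],[85,86,36,23],[77,4,76]],"f":{"gb":[69,52],"jm":[61,40,27],"xfs":[46,27,69,53,18]},"gw":{"ki":[61,19,33],"t":[84,23]},"i":{"cyv":{"gow":72,"jby":42,"quz":13},"ne":{"fqp":63,"ili":45,"k":66,"q":90},"t":[96,43,12],"u":[70,19,5,9]}}
After op 2 (replace /i/ne 13): {"e":[{"ar":87,"hgp":2,"tfp":76},[85,36,52],[85,86,36,23],[77,4,76]],"f":{"gb":[69,52],"jm":[61,40,27],"xfs":[46,27,69,53,18]},"gw":{"ki":[61,19,33],"t":[84,23]},"i":{"cyv":{"gow":72,"jby":42,"quz":13},"ne":13,"t":[96,43,12],"u":[70,19,5,9]}}
After op 3 (remove /i/u): {"e":[{"ar":87,"hgp":2,"tfp":76},[85,36,52],[85,86,36,23],[77,4,76]],"f":{"gb":[69,52],"jm":[61,40,27],"xfs":[46,27,69,53,18]},"gw":{"ki":[61,19,33],"t":[84,23]},"i":{"cyv":{"gow":72,"jby":42,"quz":13},"ne":13,"t":[96,43,12]}}
After op 4 (replace /e/2 11): {"e":[{"ar":87,"hgp":2,"tfp":76},[85,36,52],11,[77,4,76]],"f":{"gb":[69,52],"jm":[61,40,27],"xfs":[46,27,69,53,18]},"gw":{"ki":[61,19,33],"t":[84,23]},"i":{"cyv":{"gow":72,"jby":42,"quz":13},"ne":13,"t":[96,43,12]}}
After op 5 (add /f/gb/0 99): {"e":[{"ar":87,"hgp":2,"tfp":76},[85,36,52],11,[77,4,76]],"f":{"gb":[99,69,52],"jm":[61,40,27],"xfs":[46,27,69,53,18]},"gw":{"ki":[61,19,33],"t":[84,23]},"i":{"cyv":{"gow":72,"jby":42,"quz":13},"ne":13,"t":[96,43,12]}}
After op 6 (replace /i/t/0 89): {"e":[{"ar":87,"hgp":2,"tfp":76},[85,36,52],11,[77,4,76]],"f":{"gb":[99,69,52],"jm":[61,40,27],"xfs":[46,27,69,53,18]},"gw":{"ki":[61,19,33],"t":[84,23]},"i":{"cyv":{"gow":72,"jby":42,"quz":13},"ne":13,"t":[89,43,12]}}
After op 7 (replace /gw/ki/0 97): {"e":[{"ar":87,"hgp":2,"tfp":76},[85,36,52],11,[77,4,76]],"f":{"gb":[99,69,52],"jm":[61,40,27],"xfs":[46,27,69,53,18]},"gw":{"ki":[97,19,33],"t":[84,23]},"i":{"cyv":{"gow":72,"jby":42,"quz":13},"ne":13,"t":[89,43,12]}}
After op 8 (add /e/3 30): {"e":[{"ar":87,"hgp":2,"tfp":76},[85,36,52],11,30,[77,4,76]],"f":{"gb":[99,69,52],"jm":[61,40,27],"xfs":[46,27,69,53,18]},"gw":{"ki":[97,19,33],"t":[84,23]},"i":{"cyv":{"gow":72,"jby":42,"quz":13},"ne":13,"t":[89,43,12]}}
After op 9 (replace /gw/ki 65): {"e":[{"ar":87,"hgp":2,"tfp":76},[85,36,52],11,30,[77,4,76]],"f":{"gb":[99,69,52],"jm":[61,40,27],"xfs":[46,27,69,53,18]},"gw":{"ki":65,"t":[84,23]},"i":{"cyv":{"gow":72,"jby":42,"quz":13},"ne":13,"t":[89,43,12]}}
After op 10 (replace /i/cyv/gow 32): {"e":[{"ar":87,"hgp":2,"tfp":76},[85,36,52],11,30,[77,4,76]],"f":{"gb":[99,69,52],"jm":[61,40,27],"xfs":[46,27,69,53,18]},"gw":{"ki":65,"t":[84,23]},"i":{"cyv":{"gow":32,"jby":42,"quz":13},"ne":13,"t":[89,43,12]}}
After op 11 (replace /i/t 70): {"e":[{"ar":87,"hgp":2,"tfp":76},[85,36,52],11,30,[77,4,76]],"f":{"gb":[99,69,52],"jm":[61,40,27],"xfs":[46,27,69,53,18]},"gw":{"ki":65,"t":[84,23]},"i":{"cyv":{"gow":32,"jby":42,"quz":13},"ne":13,"t":70}}
After op 12 (remove /e/4/1): {"e":[{"ar":87,"hgp":2,"tfp":76},[85,36,52],11,30,[77,76]],"f":{"gb":[99,69,52],"jm":[61,40,27],"xfs":[46,27,69,53,18]},"gw":{"ki":65,"t":[84,23]},"i":{"cyv":{"gow":32,"jby":42,"quz":13},"ne":13,"t":70}}
After op 13 (add /gw/mi 65): {"e":[{"ar":87,"hgp":2,"tfp":76},[85,36,52],11,30,[77,76]],"f":{"gb":[99,69,52],"jm":[61,40,27],"xfs":[46,27,69,53,18]},"gw":{"ki":65,"mi":65,"t":[84,23]},"i":{"cyv":{"gow":32,"jby":42,"quz":13},"ne":13,"t":70}}
After op 14 (replace /f/gb/2 52): {"e":[{"ar":87,"hgp":2,"tfp":76},[85,36,52],11,30,[77,76]],"f":{"gb":[99,69,52],"jm":[61,40,27],"xfs":[46,27,69,53,18]},"gw":{"ki":65,"mi":65,"t":[84,23]},"i":{"cyv":{"gow":32,"jby":42,"quz":13},"ne":13,"t":70}}
After op 15 (remove /e/3): {"e":[{"ar":87,"hgp":2,"tfp":76},[85,36,52],11,[77,76]],"f":{"gb":[99,69,52],"jm":[61,40,27],"xfs":[46,27,69,53,18]},"gw":{"ki":65,"mi":65,"t":[84,23]},"i":{"cyv":{"gow":32,"jby":42,"quz":13},"ne":13,"t":70}}
After op 16 (add /l 44): {"e":[{"ar":87,"hgp":2,"tfp":76},[85,36,52],11,[77,76]],"f":{"gb":[99,69,52],"jm":[61,40,27],"xfs":[46,27,69,53,18]},"gw":{"ki":65,"mi":65,"t":[84,23]},"i":{"cyv":{"gow":32,"jby":42,"quz":13},"ne":13,"t":70},"l":44}
After op 17 (replace /f/gb/2 45): {"e":[{"ar":87,"hgp":2,"tfp":76},[85,36,52],11,[77,76]],"f":{"gb":[99,69,45],"jm":[61,40,27],"xfs":[46,27,69,53,18]},"gw":{"ki":65,"mi":65,"t":[84,23]},"i":{"cyv":{"gow":32,"jby":42,"quz":13},"ne":13,"t":70},"l":44}
Value at /i/cyv/gow: 32

Answer: 32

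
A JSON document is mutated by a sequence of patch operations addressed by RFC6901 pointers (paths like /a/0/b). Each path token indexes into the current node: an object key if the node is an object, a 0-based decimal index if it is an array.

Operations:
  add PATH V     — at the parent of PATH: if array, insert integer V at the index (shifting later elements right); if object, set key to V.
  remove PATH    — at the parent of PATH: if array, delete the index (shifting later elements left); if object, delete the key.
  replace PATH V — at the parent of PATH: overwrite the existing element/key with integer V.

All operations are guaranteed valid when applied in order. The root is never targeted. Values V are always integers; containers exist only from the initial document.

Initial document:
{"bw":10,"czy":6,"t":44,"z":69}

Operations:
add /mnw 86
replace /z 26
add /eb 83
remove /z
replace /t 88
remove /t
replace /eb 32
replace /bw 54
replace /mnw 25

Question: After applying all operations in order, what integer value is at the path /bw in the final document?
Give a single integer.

After op 1 (add /mnw 86): {"bw":10,"czy":6,"mnw":86,"t":44,"z":69}
After op 2 (replace /z 26): {"bw":10,"czy":6,"mnw":86,"t":44,"z":26}
After op 3 (add /eb 83): {"bw":10,"czy":6,"eb":83,"mnw":86,"t":44,"z":26}
After op 4 (remove /z): {"bw":10,"czy":6,"eb":83,"mnw":86,"t":44}
After op 5 (replace /t 88): {"bw":10,"czy":6,"eb":83,"mnw":86,"t":88}
After op 6 (remove /t): {"bw":10,"czy":6,"eb":83,"mnw":86}
After op 7 (replace /eb 32): {"bw":10,"czy":6,"eb":32,"mnw":86}
After op 8 (replace /bw 54): {"bw":54,"czy":6,"eb":32,"mnw":86}
After op 9 (replace /mnw 25): {"bw":54,"czy":6,"eb":32,"mnw":25}
Value at /bw: 54

Answer: 54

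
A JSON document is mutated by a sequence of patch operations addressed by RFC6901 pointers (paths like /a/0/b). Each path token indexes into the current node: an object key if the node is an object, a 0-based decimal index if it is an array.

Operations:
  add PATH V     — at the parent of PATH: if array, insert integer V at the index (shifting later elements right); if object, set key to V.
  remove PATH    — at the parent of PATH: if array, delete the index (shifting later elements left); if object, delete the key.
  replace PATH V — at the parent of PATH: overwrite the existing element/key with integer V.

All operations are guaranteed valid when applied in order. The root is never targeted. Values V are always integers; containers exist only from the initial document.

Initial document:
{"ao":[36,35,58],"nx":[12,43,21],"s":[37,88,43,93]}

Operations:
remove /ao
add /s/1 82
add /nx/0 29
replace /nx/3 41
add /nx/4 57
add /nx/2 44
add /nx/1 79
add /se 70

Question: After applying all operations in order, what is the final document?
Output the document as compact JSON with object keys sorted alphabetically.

After op 1 (remove /ao): {"nx":[12,43,21],"s":[37,88,43,93]}
After op 2 (add /s/1 82): {"nx":[12,43,21],"s":[37,82,88,43,93]}
After op 3 (add /nx/0 29): {"nx":[29,12,43,21],"s":[37,82,88,43,93]}
After op 4 (replace /nx/3 41): {"nx":[29,12,43,41],"s":[37,82,88,43,93]}
After op 5 (add /nx/4 57): {"nx":[29,12,43,41,57],"s":[37,82,88,43,93]}
After op 6 (add /nx/2 44): {"nx":[29,12,44,43,41,57],"s":[37,82,88,43,93]}
After op 7 (add /nx/1 79): {"nx":[29,79,12,44,43,41,57],"s":[37,82,88,43,93]}
After op 8 (add /se 70): {"nx":[29,79,12,44,43,41,57],"s":[37,82,88,43,93],"se":70}

Answer: {"nx":[29,79,12,44,43,41,57],"s":[37,82,88,43,93],"se":70}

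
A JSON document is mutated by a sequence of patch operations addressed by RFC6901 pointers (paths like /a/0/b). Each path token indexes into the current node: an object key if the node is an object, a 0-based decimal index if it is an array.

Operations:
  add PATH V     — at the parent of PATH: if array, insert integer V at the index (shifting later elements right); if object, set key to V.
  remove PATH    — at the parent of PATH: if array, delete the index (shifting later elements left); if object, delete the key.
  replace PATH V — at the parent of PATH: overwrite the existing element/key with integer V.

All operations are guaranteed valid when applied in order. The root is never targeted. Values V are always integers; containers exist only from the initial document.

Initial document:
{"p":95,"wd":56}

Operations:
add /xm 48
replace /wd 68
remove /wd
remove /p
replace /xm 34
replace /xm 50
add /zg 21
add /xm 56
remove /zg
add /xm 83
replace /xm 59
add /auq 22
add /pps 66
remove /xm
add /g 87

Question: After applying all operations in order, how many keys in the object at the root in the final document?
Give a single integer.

After op 1 (add /xm 48): {"p":95,"wd":56,"xm":48}
After op 2 (replace /wd 68): {"p":95,"wd":68,"xm":48}
After op 3 (remove /wd): {"p":95,"xm":48}
After op 4 (remove /p): {"xm":48}
After op 5 (replace /xm 34): {"xm":34}
After op 6 (replace /xm 50): {"xm":50}
After op 7 (add /zg 21): {"xm":50,"zg":21}
After op 8 (add /xm 56): {"xm":56,"zg":21}
After op 9 (remove /zg): {"xm":56}
After op 10 (add /xm 83): {"xm":83}
After op 11 (replace /xm 59): {"xm":59}
After op 12 (add /auq 22): {"auq":22,"xm":59}
After op 13 (add /pps 66): {"auq":22,"pps":66,"xm":59}
After op 14 (remove /xm): {"auq":22,"pps":66}
After op 15 (add /g 87): {"auq":22,"g":87,"pps":66}
Size at the root: 3

Answer: 3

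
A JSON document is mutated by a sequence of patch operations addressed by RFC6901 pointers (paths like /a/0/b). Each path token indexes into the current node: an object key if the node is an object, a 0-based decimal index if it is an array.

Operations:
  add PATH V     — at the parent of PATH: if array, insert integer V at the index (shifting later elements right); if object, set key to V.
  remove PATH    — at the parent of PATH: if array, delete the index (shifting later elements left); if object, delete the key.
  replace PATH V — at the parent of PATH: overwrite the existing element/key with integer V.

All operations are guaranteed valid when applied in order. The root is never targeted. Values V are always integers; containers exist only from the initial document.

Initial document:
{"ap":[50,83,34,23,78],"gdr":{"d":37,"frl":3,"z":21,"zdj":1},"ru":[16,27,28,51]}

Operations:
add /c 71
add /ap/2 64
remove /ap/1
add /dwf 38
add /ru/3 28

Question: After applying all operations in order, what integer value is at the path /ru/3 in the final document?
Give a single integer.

After op 1 (add /c 71): {"ap":[50,83,34,23,78],"c":71,"gdr":{"d":37,"frl":3,"z":21,"zdj":1},"ru":[16,27,28,51]}
After op 2 (add /ap/2 64): {"ap":[50,83,64,34,23,78],"c":71,"gdr":{"d":37,"frl":3,"z":21,"zdj":1},"ru":[16,27,28,51]}
After op 3 (remove /ap/1): {"ap":[50,64,34,23,78],"c":71,"gdr":{"d":37,"frl":3,"z":21,"zdj":1},"ru":[16,27,28,51]}
After op 4 (add /dwf 38): {"ap":[50,64,34,23,78],"c":71,"dwf":38,"gdr":{"d":37,"frl":3,"z":21,"zdj":1},"ru":[16,27,28,51]}
After op 5 (add /ru/3 28): {"ap":[50,64,34,23,78],"c":71,"dwf":38,"gdr":{"d":37,"frl":3,"z":21,"zdj":1},"ru":[16,27,28,28,51]}
Value at /ru/3: 28

Answer: 28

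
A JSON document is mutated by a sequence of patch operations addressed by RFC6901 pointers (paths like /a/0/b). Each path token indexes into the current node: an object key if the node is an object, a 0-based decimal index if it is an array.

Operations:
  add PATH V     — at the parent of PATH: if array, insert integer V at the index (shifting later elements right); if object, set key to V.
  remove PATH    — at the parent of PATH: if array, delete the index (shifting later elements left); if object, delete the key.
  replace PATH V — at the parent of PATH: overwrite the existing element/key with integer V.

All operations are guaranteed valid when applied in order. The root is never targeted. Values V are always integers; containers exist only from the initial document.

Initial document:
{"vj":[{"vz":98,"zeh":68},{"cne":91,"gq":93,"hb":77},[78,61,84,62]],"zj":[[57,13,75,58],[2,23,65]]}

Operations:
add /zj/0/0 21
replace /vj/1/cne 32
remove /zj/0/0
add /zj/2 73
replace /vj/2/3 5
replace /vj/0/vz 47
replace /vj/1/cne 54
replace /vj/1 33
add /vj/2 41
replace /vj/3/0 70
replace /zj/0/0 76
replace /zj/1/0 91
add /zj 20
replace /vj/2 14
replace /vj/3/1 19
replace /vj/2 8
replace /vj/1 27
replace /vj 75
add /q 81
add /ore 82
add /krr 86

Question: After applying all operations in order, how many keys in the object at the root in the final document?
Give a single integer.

Answer: 5

Derivation:
After op 1 (add /zj/0/0 21): {"vj":[{"vz":98,"zeh":68},{"cne":91,"gq":93,"hb":77},[78,61,84,62]],"zj":[[21,57,13,75,58],[2,23,65]]}
After op 2 (replace /vj/1/cne 32): {"vj":[{"vz":98,"zeh":68},{"cne":32,"gq":93,"hb":77},[78,61,84,62]],"zj":[[21,57,13,75,58],[2,23,65]]}
After op 3 (remove /zj/0/0): {"vj":[{"vz":98,"zeh":68},{"cne":32,"gq":93,"hb":77},[78,61,84,62]],"zj":[[57,13,75,58],[2,23,65]]}
After op 4 (add /zj/2 73): {"vj":[{"vz":98,"zeh":68},{"cne":32,"gq":93,"hb":77},[78,61,84,62]],"zj":[[57,13,75,58],[2,23,65],73]}
After op 5 (replace /vj/2/3 5): {"vj":[{"vz":98,"zeh":68},{"cne":32,"gq":93,"hb":77},[78,61,84,5]],"zj":[[57,13,75,58],[2,23,65],73]}
After op 6 (replace /vj/0/vz 47): {"vj":[{"vz":47,"zeh":68},{"cne":32,"gq":93,"hb":77},[78,61,84,5]],"zj":[[57,13,75,58],[2,23,65],73]}
After op 7 (replace /vj/1/cne 54): {"vj":[{"vz":47,"zeh":68},{"cne":54,"gq":93,"hb":77},[78,61,84,5]],"zj":[[57,13,75,58],[2,23,65],73]}
After op 8 (replace /vj/1 33): {"vj":[{"vz":47,"zeh":68},33,[78,61,84,5]],"zj":[[57,13,75,58],[2,23,65],73]}
After op 9 (add /vj/2 41): {"vj":[{"vz":47,"zeh":68},33,41,[78,61,84,5]],"zj":[[57,13,75,58],[2,23,65],73]}
After op 10 (replace /vj/3/0 70): {"vj":[{"vz":47,"zeh":68},33,41,[70,61,84,5]],"zj":[[57,13,75,58],[2,23,65],73]}
After op 11 (replace /zj/0/0 76): {"vj":[{"vz":47,"zeh":68},33,41,[70,61,84,5]],"zj":[[76,13,75,58],[2,23,65],73]}
After op 12 (replace /zj/1/0 91): {"vj":[{"vz":47,"zeh":68},33,41,[70,61,84,5]],"zj":[[76,13,75,58],[91,23,65],73]}
After op 13 (add /zj 20): {"vj":[{"vz":47,"zeh":68},33,41,[70,61,84,5]],"zj":20}
After op 14 (replace /vj/2 14): {"vj":[{"vz":47,"zeh":68},33,14,[70,61,84,5]],"zj":20}
After op 15 (replace /vj/3/1 19): {"vj":[{"vz":47,"zeh":68},33,14,[70,19,84,5]],"zj":20}
After op 16 (replace /vj/2 8): {"vj":[{"vz":47,"zeh":68},33,8,[70,19,84,5]],"zj":20}
After op 17 (replace /vj/1 27): {"vj":[{"vz":47,"zeh":68},27,8,[70,19,84,5]],"zj":20}
After op 18 (replace /vj 75): {"vj":75,"zj":20}
After op 19 (add /q 81): {"q":81,"vj":75,"zj":20}
After op 20 (add /ore 82): {"ore":82,"q":81,"vj":75,"zj":20}
After op 21 (add /krr 86): {"krr":86,"ore":82,"q":81,"vj":75,"zj":20}
Size at the root: 5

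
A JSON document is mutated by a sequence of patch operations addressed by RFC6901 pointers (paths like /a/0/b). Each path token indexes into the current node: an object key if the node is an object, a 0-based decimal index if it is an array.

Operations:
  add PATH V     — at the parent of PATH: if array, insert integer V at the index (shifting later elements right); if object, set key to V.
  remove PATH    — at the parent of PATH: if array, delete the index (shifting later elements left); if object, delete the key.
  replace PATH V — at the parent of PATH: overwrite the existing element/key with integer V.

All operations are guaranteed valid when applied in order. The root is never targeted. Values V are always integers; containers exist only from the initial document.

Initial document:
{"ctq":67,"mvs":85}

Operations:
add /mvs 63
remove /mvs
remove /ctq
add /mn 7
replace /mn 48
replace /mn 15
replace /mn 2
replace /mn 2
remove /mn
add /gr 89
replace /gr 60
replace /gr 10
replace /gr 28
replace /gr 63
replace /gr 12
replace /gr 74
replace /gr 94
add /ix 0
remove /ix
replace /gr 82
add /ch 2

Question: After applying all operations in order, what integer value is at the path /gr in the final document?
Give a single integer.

Answer: 82

Derivation:
After op 1 (add /mvs 63): {"ctq":67,"mvs":63}
After op 2 (remove /mvs): {"ctq":67}
After op 3 (remove /ctq): {}
After op 4 (add /mn 7): {"mn":7}
After op 5 (replace /mn 48): {"mn":48}
After op 6 (replace /mn 15): {"mn":15}
After op 7 (replace /mn 2): {"mn":2}
After op 8 (replace /mn 2): {"mn":2}
After op 9 (remove /mn): {}
After op 10 (add /gr 89): {"gr":89}
After op 11 (replace /gr 60): {"gr":60}
After op 12 (replace /gr 10): {"gr":10}
After op 13 (replace /gr 28): {"gr":28}
After op 14 (replace /gr 63): {"gr":63}
After op 15 (replace /gr 12): {"gr":12}
After op 16 (replace /gr 74): {"gr":74}
After op 17 (replace /gr 94): {"gr":94}
After op 18 (add /ix 0): {"gr":94,"ix":0}
After op 19 (remove /ix): {"gr":94}
After op 20 (replace /gr 82): {"gr":82}
After op 21 (add /ch 2): {"ch":2,"gr":82}
Value at /gr: 82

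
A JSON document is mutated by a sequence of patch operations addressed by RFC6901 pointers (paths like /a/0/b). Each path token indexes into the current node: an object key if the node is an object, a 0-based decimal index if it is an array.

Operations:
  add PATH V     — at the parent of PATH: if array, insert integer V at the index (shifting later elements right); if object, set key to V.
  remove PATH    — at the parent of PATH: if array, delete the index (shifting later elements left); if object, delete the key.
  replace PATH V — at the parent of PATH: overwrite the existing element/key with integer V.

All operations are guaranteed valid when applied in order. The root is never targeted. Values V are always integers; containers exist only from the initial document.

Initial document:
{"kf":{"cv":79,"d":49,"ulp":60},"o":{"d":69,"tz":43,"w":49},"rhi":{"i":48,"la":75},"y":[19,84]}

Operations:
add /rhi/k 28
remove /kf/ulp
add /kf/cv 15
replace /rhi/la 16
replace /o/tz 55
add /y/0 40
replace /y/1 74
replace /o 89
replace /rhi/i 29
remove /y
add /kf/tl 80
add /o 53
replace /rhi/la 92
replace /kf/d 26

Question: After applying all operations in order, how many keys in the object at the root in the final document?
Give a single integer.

After op 1 (add /rhi/k 28): {"kf":{"cv":79,"d":49,"ulp":60},"o":{"d":69,"tz":43,"w":49},"rhi":{"i":48,"k":28,"la":75},"y":[19,84]}
After op 2 (remove /kf/ulp): {"kf":{"cv":79,"d":49},"o":{"d":69,"tz":43,"w":49},"rhi":{"i":48,"k":28,"la":75},"y":[19,84]}
After op 3 (add /kf/cv 15): {"kf":{"cv":15,"d":49},"o":{"d":69,"tz":43,"w":49},"rhi":{"i":48,"k":28,"la":75},"y":[19,84]}
After op 4 (replace /rhi/la 16): {"kf":{"cv":15,"d":49},"o":{"d":69,"tz":43,"w":49},"rhi":{"i":48,"k":28,"la":16},"y":[19,84]}
After op 5 (replace /o/tz 55): {"kf":{"cv":15,"d":49},"o":{"d":69,"tz":55,"w":49},"rhi":{"i":48,"k":28,"la":16},"y":[19,84]}
After op 6 (add /y/0 40): {"kf":{"cv":15,"d":49},"o":{"d":69,"tz":55,"w":49},"rhi":{"i":48,"k":28,"la":16},"y":[40,19,84]}
After op 7 (replace /y/1 74): {"kf":{"cv":15,"d":49},"o":{"d":69,"tz":55,"w":49},"rhi":{"i":48,"k":28,"la":16},"y":[40,74,84]}
After op 8 (replace /o 89): {"kf":{"cv":15,"d":49},"o":89,"rhi":{"i":48,"k":28,"la":16},"y":[40,74,84]}
After op 9 (replace /rhi/i 29): {"kf":{"cv":15,"d":49},"o":89,"rhi":{"i":29,"k":28,"la":16},"y":[40,74,84]}
After op 10 (remove /y): {"kf":{"cv":15,"d":49},"o":89,"rhi":{"i":29,"k":28,"la":16}}
After op 11 (add /kf/tl 80): {"kf":{"cv":15,"d":49,"tl":80},"o":89,"rhi":{"i":29,"k":28,"la":16}}
After op 12 (add /o 53): {"kf":{"cv":15,"d":49,"tl":80},"o":53,"rhi":{"i":29,"k":28,"la":16}}
After op 13 (replace /rhi/la 92): {"kf":{"cv":15,"d":49,"tl":80},"o":53,"rhi":{"i":29,"k":28,"la":92}}
After op 14 (replace /kf/d 26): {"kf":{"cv":15,"d":26,"tl":80},"o":53,"rhi":{"i":29,"k":28,"la":92}}
Size at the root: 3

Answer: 3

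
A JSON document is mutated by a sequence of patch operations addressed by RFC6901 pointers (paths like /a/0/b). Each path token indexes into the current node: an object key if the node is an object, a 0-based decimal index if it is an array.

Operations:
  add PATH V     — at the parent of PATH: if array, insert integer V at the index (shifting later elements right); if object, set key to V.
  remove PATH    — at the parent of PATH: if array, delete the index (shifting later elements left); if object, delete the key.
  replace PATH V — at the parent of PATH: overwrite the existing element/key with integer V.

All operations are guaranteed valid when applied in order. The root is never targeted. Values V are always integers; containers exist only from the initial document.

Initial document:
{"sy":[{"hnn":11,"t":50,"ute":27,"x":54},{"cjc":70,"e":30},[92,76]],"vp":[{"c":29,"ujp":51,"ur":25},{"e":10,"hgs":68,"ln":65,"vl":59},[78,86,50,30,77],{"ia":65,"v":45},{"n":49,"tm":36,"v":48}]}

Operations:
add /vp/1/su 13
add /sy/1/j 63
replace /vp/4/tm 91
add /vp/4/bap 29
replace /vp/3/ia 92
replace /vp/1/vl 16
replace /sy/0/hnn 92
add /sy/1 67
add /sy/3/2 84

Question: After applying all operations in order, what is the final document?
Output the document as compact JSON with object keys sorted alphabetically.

Answer: {"sy":[{"hnn":92,"t":50,"ute":27,"x":54},67,{"cjc":70,"e":30,"j":63},[92,76,84]],"vp":[{"c":29,"ujp":51,"ur":25},{"e":10,"hgs":68,"ln":65,"su":13,"vl":16},[78,86,50,30,77],{"ia":92,"v":45},{"bap":29,"n":49,"tm":91,"v":48}]}

Derivation:
After op 1 (add /vp/1/su 13): {"sy":[{"hnn":11,"t":50,"ute":27,"x":54},{"cjc":70,"e":30},[92,76]],"vp":[{"c":29,"ujp":51,"ur":25},{"e":10,"hgs":68,"ln":65,"su":13,"vl":59},[78,86,50,30,77],{"ia":65,"v":45},{"n":49,"tm":36,"v":48}]}
After op 2 (add /sy/1/j 63): {"sy":[{"hnn":11,"t":50,"ute":27,"x":54},{"cjc":70,"e":30,"j":63},[92,76]],"vp":[{"c":29,"ujp":51,"ur":25},{"e":10,"hgs":68,"ln":65,"su":13,"vl":59},[78,86,50,30,77],{"ia":65,"v":45},{"n":49,"tm":36,"v":48}]}
After op 3 (replace /vp/4/tm 91): {"sy":[{"hnn":11,"t":50,"ute":27,"x":54},{"cjc":70,"e":30,"j":63},[92,76]],"vp":[{"c":29,"ujp":51,"ur":25},{"e":10,"hgs":68,"ln":65,"su":13,"vl":59},[78,86,50,30,77],{"ia":65,"v":45},{"n":49,"tm":91,"v":48}]}
After op 4 (add /vp/4/bap 29): {"sy":[{"hnn":11,"t":50,"ute":27,"x":54},{"cjc":70,"e":30,"j":63},[92,76]],"vp":[{"c":29,"ujp":51,"ur":25},{"e":10,"hgs":68,"ln":65,"su":13,"vl":59},[78,86,50,30,77],{"ia":65,"v":45},{"bap":29,"n":49,"tm":91,"v":48}]}
After op 5 (replace /vp/3/ia 92): {"sy":[{"hnn":11,"t":50,"ute":27,"x":54},{"cjc":70,"e":30,"j":63},[92,76]],"vp":[{"c":29,"ujp":51,"ur":25},{"e":10,"hgs":68,"ln":65,"su":13,"vl":59},[78,86,50,30,77],{"ia":92,"v":45},{"bap":29,"n":49,"tm":91,"v":48}]}
After op 6 (replace /vp/1/vl 16): {"sy":[{"hnn":11,"t":50,"ute":27,"x":54},{"cjc":70,"e":30,"j":63},[92,76]],"vp":[{"c":29,"ujp":51,"ur":25},{"e":10,"hgs":68,"ln":65,"su":13,"vl":16},[78,86,50,30,77],{"ia":92,"v":45},{"bap":29,"n":49,"tm":91,"v":48}]}
After op 7 (replace /sy/0/hnn 92): {"sy":[{"hnn":92,"t":50,"ute":27,"x":54},{"cjc":70,"e":30,"j":63},[92,76]],"vp":[{"c":29,"ujp":51,"ur":25},{"e":10,"hgs":68,"ln":65,"su":13,"vl":16},[78,86,50,30,77],{"ia":92,"v":45},{"bap":29,"n":49,"tm":91,"v":48}]}
After op 8 (add /sy/1 67): {"sy":[{"hnn":92,"t":50,"ute":27,"x":54},67,{"cjc":70,"e":30,"j":63},[92,76]],"vp":[{"c":29,"ujp":51,"ur":25},{"e":10,"hgs":68,"ln":65,"su":13,"vl":16},[78,86,50,30,77],{"ia":92,"v":45},{"bap":29,"n":49,"tm":91,"v":48}]}
After op 9 (add /sy/3/2 84): {"sy":[{"hnn":92,"t":50,"ute":27,"x":54},67,{"cjc":70,"e":30,"j":63},[92,76,84]],"vp":[{"c":29,"ujp":51,"ur":25},{"e":10,"hgs":68,"ln":65,"su":13,"vl":16},[78,86,50,30,77],{"ia":92,"v":45},{"bap":29,"n":49,"tm":91,"v":48}]}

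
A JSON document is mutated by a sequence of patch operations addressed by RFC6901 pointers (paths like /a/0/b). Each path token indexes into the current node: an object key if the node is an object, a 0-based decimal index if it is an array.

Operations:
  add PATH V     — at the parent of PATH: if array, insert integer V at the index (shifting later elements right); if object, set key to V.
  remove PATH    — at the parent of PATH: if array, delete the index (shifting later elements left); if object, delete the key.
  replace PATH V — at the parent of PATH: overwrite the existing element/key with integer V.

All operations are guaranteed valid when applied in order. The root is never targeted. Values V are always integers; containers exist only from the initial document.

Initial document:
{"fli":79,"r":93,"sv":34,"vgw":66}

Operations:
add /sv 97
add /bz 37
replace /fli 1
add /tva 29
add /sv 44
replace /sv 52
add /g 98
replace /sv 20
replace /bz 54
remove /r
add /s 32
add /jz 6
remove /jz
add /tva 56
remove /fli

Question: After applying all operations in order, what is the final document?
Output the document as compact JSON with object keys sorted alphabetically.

Answer: {"bz":54,"g":98,"s":32,"sv":20,"tva":56,"vgw":66}

Derivation:
After op 1 (add /sv 97): {"fli":79,"r":93,"sv":97,"vgw":66}
After op 2 (add /bz 37): {"bz":37,"fli":79,"r":93,"sv":97,"vgw":66}
After op 3 (replace /fli 1): {"bz":37,"fli":1,"r":93,"sv":97,"vgw":66}
After op 4 (add /tva 29): {"bz":37,"fli":1,"r":93,"sv":97,"tva":29,"vgw":66}
After op 5 (add /sv 44): {"bz":37,"fli":1,"r":93,"sv":44,"tva":29,"vgw":66}
After op 6 (replace /sv 52): {"bz":37,"fli":1,"r":93,"sv":52,"tva":29,"vgw":66}
After op 7 (add /g 98): {"bz":37,"fli":1,"g":98,"r":93,"sv":52,"tva":29,"vgw":66}
After op 8 (replace /sv 20): {"bz":37,"fli":1,"g":98,"r":93,"sv":20,"tva":29,"vgw":66}
After op 9 (replace /bz 54): {"bz":54,"fli":1,"g":98,"r":93,"sv":20,"tva":29,"vgw":66}
After op 10 (remove /r): {"bz":54,"fli":1,"g":98,"sv":20,"tva":29,"vgw":66}
After op 11 (add /s 32): {"bz":54,"fli":1,"g":98,"s":32,"sv":20,"tva":29,"vgw":66}
After op 12 (add /jz 6): {"bz":54,"fli":1,"g":98,"jz":6,"s":32,"sv":20,"tva":29,"vgw":66}
After op 13 (remove /jz): {"bz":54,"fli":1,"g":98,"s":32,"sv":20,"tva":29,"vgw":66}
After op 14 (add /tva 56): {"bz":54,"fli":1,"g":98,"s":32,"sv":20,"tva":56,"vgw":66}
After op 15 (remove /fli): {"bz":54,"g":98,"s":32,"sv":20,"tva":56,"vgw":66}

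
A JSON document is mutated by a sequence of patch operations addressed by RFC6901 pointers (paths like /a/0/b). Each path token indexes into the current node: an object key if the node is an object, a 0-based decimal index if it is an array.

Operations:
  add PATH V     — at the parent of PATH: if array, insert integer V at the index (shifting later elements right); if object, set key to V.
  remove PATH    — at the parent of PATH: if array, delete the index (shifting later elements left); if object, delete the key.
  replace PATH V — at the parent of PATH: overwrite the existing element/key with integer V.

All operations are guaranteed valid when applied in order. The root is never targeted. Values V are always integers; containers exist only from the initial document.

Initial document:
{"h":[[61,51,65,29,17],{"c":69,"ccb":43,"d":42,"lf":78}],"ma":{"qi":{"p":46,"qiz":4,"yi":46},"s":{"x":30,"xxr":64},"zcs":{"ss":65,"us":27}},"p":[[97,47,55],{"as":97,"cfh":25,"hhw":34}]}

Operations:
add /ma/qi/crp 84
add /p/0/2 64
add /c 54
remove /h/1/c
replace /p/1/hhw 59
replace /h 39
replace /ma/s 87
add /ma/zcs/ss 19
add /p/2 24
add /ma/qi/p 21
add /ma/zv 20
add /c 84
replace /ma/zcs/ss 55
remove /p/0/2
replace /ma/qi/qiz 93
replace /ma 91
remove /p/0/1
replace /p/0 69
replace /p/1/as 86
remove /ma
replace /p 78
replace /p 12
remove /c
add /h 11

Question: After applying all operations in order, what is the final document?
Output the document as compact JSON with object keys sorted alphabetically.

After op 1 (add /ma/qi/crp 84): {"h":[[61,51,65,29,17],{"c":69,"ccb":43,"d":42,"lf":78}],"ma":{"qi":{"crp":84,"p":46,"qiz":4,"yi":46},"s":{"x":30,"xxr":64},"zcs":{"ss":65,"us":27}},"p":[[97,47,55],{"as":97,"cfh":25,"hhw":34}]}
After op 2 (add /p/0/2 64): {"h":[[61,51,65,29,17],{"c":69,"ccb":43,"d":42,"lf":78}],"ma":{"qi":{"crp":84,"p":46,"qiz":4,"yi":46},"s":{"x":30,"xxr":64},"zcs":{"ss":65,"us":27}},"p":[[97,47,64,55],{"as":97,"cfh":25,"hhw":34}]}
After op 3 (add /c 54): {"c":54,"h":[[61,51,65,29,17],{"c":69,"ccb":43,"d":42,"lf":78}],"ma":{"qi":{"crp":84,"p":46,"qiz":4,"yi":46},"s":{"x":30,"xxr":64},"zcs":{"ss":65,"us":27}},"p":[[97,47,64,55],{"as":97,"cfh":25,"hhw":34}]}
After op 4 (remove /h/1/c): {"c":54,"h":[[61,51,65,29,17],{"ccb":43,"d":42,"lf":78}],"ma":{"qi":{"crp":84,"p":46,"qiz":4,"yi":46},"s":{"x":30,"xxr":64},"zcs":{"ss":65,"us":27}},"p":[[97,47,64,55],{"as":97,"cfh":25,"hhw":34}]}
After op 5 (replace /p/1/hhw 59): {"c":54,"h":[[61,51,65,29,17],{"ccb":43,"d":42,"lf":78}],"ma":{"qi":{"crp":84,"p":46,"qiz":4,"yi":46},"s":{"x":30,"xxr":64},"zcs":{"ss":65,"us":27}},"p":[[97,47,64,55],{"as":97,"cfh":25,"hhw":59}]}
After op 6 (replace /h 39): {"c":54,"h":39,"ma":{"qi":{"crp":84,"p":46,"qiz":4,"yi":46},"s":{"x":30,"xxr":64},"zcs":{"ss":65,"us":27}},"p":[[97,47,64,55],{"as":97,"cfh":25,"hhw":59}]}
After op 7 (replace /ma/s 87): {"c":54,"h":39,"ma":{"qi":{"crp":84,"p":46,"qiz":4,"yi":46},"s":87,"zcs":{"ss":65,"us":27}},"p":[[97,47,64,55],{"as":97,"cfh":25,"hhw":59}]}
After op 8 (add /ma/zcs/ss 19): {"c":54,"h":39,"ma":{"qi":{"crp":84,"p":46,"qiz":4,"yi":46},"s":87,"zcs":{"ss":19,"us":27}},"p":[[97,47,64,55],{"as":97,"cfh":25,"hhw":59}]}
After op 9 (add /p/2 24): {"c":54,"h":39,"ma":{"qi":{"crp":84,"p":46,"qiz":4,"yi":46},"s":87,"zcs":{"ss":19,"us":27}},"p":[[97,47,64,55],{"as":97,"cfh":25,"hhw":59},24]}
After op 10 (add /ma/qi/p 21): {"c":54,"h":39,"ma":{"qi":{"crp":84,"p":21,"qiz":4,"yi":46},"s":87,"zcs":{"ss":19,"us":27}},"p":[[97,47,64,55],{"as":97,"cfh":25,"hhw":59},24]}
After op 11 (add /ma/zv 20): {"c":54,"h":39,"ma":{"qi":{"crp":84,"p":21,"qiz":4,"yi":46},"s":87,"zcs":{"ss":19,"us":27},"zv":20},"p":[[97,47,64,55],{"as":97,"cfh":25,"hhw":59},24]}
After op 12 (add /c 84): {"c":84,"h":39,"ma":{"qi":{"crp":84,"p":21,"qiz":4,"yi":46},"s":87,"zcs":{"ss":19,"us":27},"zv":20},"p":[[97,47,64,55],{"as":97,"cfh":25,"hhw":59},24]}
After op 13 (replace /ma/zcs/ss 55): {"c":84,"h":39,"ma":{"qi":{"crp":84,"p":21,"qiz":4,"yi":46},"s":87,"zcs":{"ss":55,"us":27},"zv":20},"p":[[97,47,64,55],{"as":97,"cfh":25,"hhw":59},24]}
After op 14 (remove /p/0/2): {"c":84,"h":39,"ma":{"qi":{"crp":84,"p":21,"qiz":4,"yi":46},"s":87,"zcs":{"ss":55,"us":27},"zv":20},"p":[[97,47,55],{"as":97,"cfh":25,"hhw":59},24]}
After op 15 (replace /ma/qi/qiz 93): {"c":84,"h":39,"ma":{"qi":{"crp":84,"p":21,"qiz":93,"yi":46},"s":87,"zcs":{"ss":55,"us":27},"zv":20},"p":[[97,47,55],{"as":97,"cfh":25,"hhw":59},24]}
After op 16 (replace /ma 91): {"c":84,"h":39,"ma":91,"p":[[97,47,55],{"as":97,"cfh":25,"hhw":59},24]}
After op 17 (remove /p/0/1): {"c":84,"h":39,"ma":91,"p":[[97,55],{"as":97,"cfh":25,"hhw":59},24]}
After op 18 (replace /p/0 69): {"c":84,"h":39,"ma":91,"p":[69,{"as":97,"cfh":25,"hhw":59},24]}
After op 19 (replace /p/1/as 86): {"c":84,"h":39,"ma":91,"p":[69,{"as":86,"cfh":25,"hhw":59},24]}
After op 20 (remove /ma): {"c":84,"h":39,"p":[69,{"as":86,"cfh":25,"hhw":59},24]}
After op 21 (replace /p 78): {"c":84,"h":39,"p":78}
After op 22 (replace /p 12): {"c":84,"h":39,"p":12}
After op 23 (remove /c): {"h":39,"p":12}
After op 24 (add /h 11): {"h":11,"p":12}

Answer: {"h":11,"p":12}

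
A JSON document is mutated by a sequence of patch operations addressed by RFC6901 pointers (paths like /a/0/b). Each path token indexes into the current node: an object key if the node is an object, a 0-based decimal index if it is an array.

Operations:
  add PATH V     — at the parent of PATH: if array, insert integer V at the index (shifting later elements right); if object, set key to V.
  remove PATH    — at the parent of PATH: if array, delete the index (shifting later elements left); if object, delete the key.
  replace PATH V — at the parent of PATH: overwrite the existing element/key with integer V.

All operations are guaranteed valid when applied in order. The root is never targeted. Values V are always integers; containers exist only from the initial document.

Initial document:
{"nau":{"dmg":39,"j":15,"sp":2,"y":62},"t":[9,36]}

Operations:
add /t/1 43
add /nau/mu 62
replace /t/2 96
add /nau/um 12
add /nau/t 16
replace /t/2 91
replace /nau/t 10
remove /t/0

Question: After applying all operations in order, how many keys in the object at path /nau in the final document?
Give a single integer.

After op 1 (add /t/1 43): {"nau":{"dmg":39,"j":15,"sp":2,"y":62},"t":[9,43,36]}
After op 2 (add /nau/mu 62): {"nau":{"dmg":39,"j":15,"mu":62,"sp":2,"y":62},"t":[9,43,36]}
After op 3 (replace /t/2 96): {"nau":{"dmg":39,"j":15,"mu":62,"sp":2,"y":62},"t":[9,43,96]}
After op 4 (add /nau/um 12): {"nau":{"dmg":39,"j":15,"mu":62,"sp":2,"um":12,"y":62},"t":[9,43,96]}
After op 5 (add /nau/t 16): {"nau":{"dmg":39,"j":15,"mu":62,"sp":2,"t":16,"um":12,"y":62},"t":[9,43,96]}
After op 6 (replace /t/2 91): {"nau":{"dmg":39,"j":15,"mu":62,"sp":2,"t":16,"um":12,"y":62},"t":[9,43,91]}
After op 7 (replace /nau/t 10): {"nau":{"dmg":39,"j":15,"mu":62,"sp":2,"t":10,"um":12,"y":62},"t":[9,43,91]}
After op 8 (remove /t/0): {"nau":{"dmg":39,"j":15,"mu":62,"sp":2,"t":10,"um":12,"y":62},"t":[43,91]}
Size at path /nau: 7

Answer: 7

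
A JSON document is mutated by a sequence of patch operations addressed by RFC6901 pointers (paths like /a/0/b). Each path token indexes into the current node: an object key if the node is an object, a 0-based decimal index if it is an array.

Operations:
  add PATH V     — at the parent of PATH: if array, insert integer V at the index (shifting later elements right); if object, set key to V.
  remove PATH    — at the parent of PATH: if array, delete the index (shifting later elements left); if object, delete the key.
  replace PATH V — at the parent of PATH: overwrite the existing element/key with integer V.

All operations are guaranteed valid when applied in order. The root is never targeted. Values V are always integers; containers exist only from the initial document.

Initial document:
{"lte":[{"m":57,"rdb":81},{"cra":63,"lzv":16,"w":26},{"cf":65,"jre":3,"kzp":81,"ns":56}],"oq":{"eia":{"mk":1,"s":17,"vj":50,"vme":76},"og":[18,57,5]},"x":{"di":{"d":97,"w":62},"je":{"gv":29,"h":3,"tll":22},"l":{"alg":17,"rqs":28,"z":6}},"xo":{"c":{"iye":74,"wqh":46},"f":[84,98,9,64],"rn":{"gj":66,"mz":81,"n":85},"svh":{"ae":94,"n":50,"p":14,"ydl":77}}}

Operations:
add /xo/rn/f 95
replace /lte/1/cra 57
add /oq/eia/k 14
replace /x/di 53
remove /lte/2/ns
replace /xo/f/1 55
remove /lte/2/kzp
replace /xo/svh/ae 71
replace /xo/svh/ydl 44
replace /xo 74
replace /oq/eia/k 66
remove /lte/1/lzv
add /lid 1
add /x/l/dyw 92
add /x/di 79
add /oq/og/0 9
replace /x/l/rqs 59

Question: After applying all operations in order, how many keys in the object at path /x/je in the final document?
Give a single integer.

Answer: 3

Derivation:
After op 1 (add /xo/rn/f 95): {"lte":[{"m":57,"rdb":81},{"cra":63,"lzv":16,"w":26},{"cf":65,"jre":3,"kzp":81,"ns":56}],"oq":{"eia":{"mk":1,"s":17,"vj":50,"vme":76},"og":[18,57,5]},"x":{"di":{"d":97,"w":62},"je":{"gv":29,"h":3,"tll":22},"l":{"alg":17,"rqs":28,"z":6}},"xo":{"c":{"iye":74,"wqh":46},"f":[84,98,9,64],"rn":{"f":95,"gj":66,"mz":81,"n":85},"svh":{"ae":94,"n":50,"p":14,"ydl":77}}}
After op 2 (replace /lte/1/cra 57): {"lte":[{"m":57,"rdb":81},{"cra":57,"lzv":16,"w":26},{"cf":65,"jre":3,"kzp":81,"ns":56}],"oq":{"eia":{"mk":1,"s":17,"vj":50,"vme":76},"og":[18,57,5]},"x":{"di":{"d":97,"w":62},"je":{"gv":29,"h":3,"tll":22},"l":{"alg":17,"rqs":28,"z":6}},"xo":{"c":{"iye":74,"wqh":46},"f":[84,98,9,64],"rn":{"f":95,"gj":66,"mz":81,"n":85},"svh":{"ae":94,"n":50,"p":14,"ydl":77}}}
After op 3 (add /oq/eia/k 14): {"lte":[{"m":57,"rdb":81},{"cra":57,"lzv":16,"w":26},{"cf":65,"jre":3,"kzp":81,"ns":56}],"oq":{"eia":{"k":14,"mk":1,"s":17,"vj":50,"vme":76},"og":[18,57,5]},"x":{"di":{"d":97,"w":62},"je":{"gv":29,"h":3,"tll":22},"l":{"alg":17,"rqs":28,"z":6}},"xo":{"c":{"iye":74,"wqh":46},"f":[84,98,9,64],"rn":{"f":95,"gj":66,"mz":81,"n":85},"svh":{"ae":94,"n":50,"p":14,"ydl":77}}}
After op 4 (replace /x/di 53): {"lte":[{"m":57,"rdb":81},{"cra":57,"lzv":16,"w":26},{"cf":65,"jre":3,"kzp":81,"ns":56}],"oq":{"eia":{"k":14,"mk":1,"s":17,"vj":50,"vme":76},"og":[18,57,5]},"x":{"di":53,"je":{"gv":29,"h":3,"tll":22},"l":{"alg":17,"rqs":28,"z":6}},"xo":{"c":{"iye":74,"wqh":46},"f":[84,98,9,64],"rn":{"f":95,"gj":66,"mz":81,"n":85},"svh":{"ae":94,"n":50,"p":14,"ydl":77}}}
After op 5 (remove /lte/2/ns): {"lte":[{"m":57,"rdb":81},{"cra":57,"lzv":16,"w":26},{"cf":65,"jre":3,"kzp":81}],"oq":{"eia":{"k":14,"mk":1,"s":17,"vj":50,"vme":76},"og":[18,57,5]},"x":{"di":53,"je":{"gv":29,"h":3,"tll":22},"l":{"alg":17,"rqs":28,"z":6}},"xo":{"c":{"iye":74,"wqh":46},"f":[84,98,9,64],"rn":{"f":95,"gj":66,"mz":81,"n":85},"svh":{"ae":94,"n":50,"p":14,"ydl":77}}}
After op 6 (replace /xo/f/1 55): {"lte":[{"m":57,"rdb":81},{"cra":57,"lzv":16,"w":26},{"cf":65,"jre":3,"kzp":81}],"oq":{"eia":{"k":14,"mk":1,"s":17,"vj":50,"vme":76},"og":[18,57,5]},"x":{"di":53,"je":{"gv":29,"h":3,"tll":22},"l":{"alg":17,"rqs":28,"z":6}},"xo":{"c":{"iye":74,"wqh":46},"f":[84,55,9,64],"rn":{"f":95,"gj":66,"mz":81,"n":85},"svh":{"ae":94,"n":50,"p":14,"ydl":77}}}
After op 7 (remove /lte/2/kzp): {"lte":[{"m":57,"rdb":81},{"cra":57,"lzv":16,"w":26},{"cf":65,"jre":3}],"oq":{"eia":{"k":14,"mk":1,"s":17,"vj":50,"vme":76},"og":[18,57,5]},"x":{"di":53,"je":{"gv":29,"h":3,"tll":22},"l":{"alg":17,"rqs":28,"z":6}},"xo":{"c":{"iye":74,"wqh":46},"f":[84,55,9,64],"rn":{"f":95,"gj":66,"mz":81,"n":85},"svh":{"ae":94,"n":50,"p":14,"ydl":77}}}
After op 8 (replace /xo/svh/ae 71): {"lte":[{"m":57,"rdb":81},{"cra":57,"lzv":16,"w":26},{"cf":65,"jre":3}],"oq":{"eia":{"k":14,"mk":1,"s":17,"vj":50,"vme":76},"og":[18,57,5]},"x":{"di":53,"je":{"gv":29,"h":3,"tll":22},"l":{"alg":17,"rqs":28,"z":6}},"xo":{"c":{"iye":74,"wqh":46},"f":[84,55,9,64],"rn":{"f":95,"gj":66,"mz":81,"n":85},"svh":{"ae":71,"n":50,"p":14,"ydl":77}}}
After op 9 (replace /xo/svh/ydl 44): {"lte":[{"m":57,"rdb":81},{"cra":57,"lzv":16,"w":26},{"cf":65,"jre":3}],"oq":{"eia":{"k":14,"mk":1,"s":17,"vj":50,"vme":76},"og":[18,57,5]},"x":{"di":53,"je":{"gv":29,"h":3,"tll":22},"l":{"alg":17,"rqs":28,"z":6}},"xo":{"c":{"iye":74,"wqh":46},"f":[84,55,9,64],"rn":{"f":95,"gj":66,"mz":81,"n":85},"svh":{"ae":71,"n":50,"p":14,"ydl":44}}}
After op 10 (replace /xo 74): {"lte":[{"m":57,"rdb":81},{"cra":57,"lzv":16,"w":26},{"cf":65,"jre":3}],"oq":{"eia":{"k":14,"mk":1,"s":17,"vj":50,"vme":76},"og":[18,57,5]},"x":{"di":53,"je":{"gv":29,"h":3,"tll":22},"l":{"alg":17,"rqs":28,"z":6}},"xo":74}
After op 11 (replace /oq/eia/k 66): {"lte":[{"m":57,"rdb":81},{"cra":57,"lzv":16,"w":26},{"cf":65,"jre":3}],"oq":{"eia":{"k":66,"mk":1,"s":17,"vj":50,"vme":76},"og":[18,57,5]},"x":{"di":53,"je":{"gv":29,"h":3,"tll":22},"l":{"alg":17,"rqs":28,"z":6}},"xo":74}
After op 12 (remove /lte/1/lzv): {"lte":[{"m":57,"rdb":81},{"cra":57,"w":26},{"cf":65,"jre":3}],"oq":{"eia":{"k":66,"mk":1,"s":17,"vj":50,"vme":76},"og":[18,57,5]},"x":{"di":53,"je":{"gv":29,"h":3,"tll":22},"l":{"alg":17,"rqs":28,"z":6}},"xo":74}
After op 13 (add /lid 1): {"lid":1,"lte":[{"m":57,"rdb":81},{"cra":57,"w":26},{"cf":65,"jre":3}],"oq":{"eia":{"k":66,"mk":1,"s":17,"vj":50,"vme":76},"og":[18,57,5]},"x":{"di":53,"je":{"gv":29,"h":3,"tll":22},"l":{"alg":17,"rqs":28,"z":6}},"xo":74}
After op 14 (add /x/l/dyw 92): {"lid":1,"lte":[{"m":57,"rdb":81},{"cra":57,"w":26},{"cf":65,"jre":3}],"oq":{"eia":{"k":66,"mk":1,"s":17,"vj":50,"vme":76},"og":[18,57,5]},"x":{"di":53,"je":{"gv":29,"h":3,"tll":22},"l":{"alg":17,"dyw":92,"rqs":28,"z":6}},"xo":74}
After op 15 (add /x/di 79): {"lid":1,"lte":[{"m":57,"rdb":81},{"cra":57,"w":26},{"cf":65,"jre":3}],"oq":{"eia":{"k":66,"mk":1,"s":17,"vj":50,"vme":76},"og":[18,57,5]},"x":{"di":79,"je":{"gv":29,"h":3,"tll":22},"l":{"alg":17,"dyw":92,"rqs":28,"z":6}},"xo":74}
After op 16 (add /oq/og/0 9): {"lid":1,"lte":[{"m":57,"rdb":81},{"cra":57,"w":26},{"cf":65,"jre":3}],"oq":{"eia":{"k":66,"mk":1,"s":17,"vj":50,"vme":76},"og":[9,18,57,5]},"x":{"di":79,"je":{"gv":29,"h":3,"tll":22},"l":{"alg":17,"dyw":92,"rqs":28,"z":6}},"xo":74}
After op 17 (replace /x/l/rqs 59): {"lid":1,"lte":[{"m":57,"rdb":81},{"cra":57,"w":26},{"cf":65,"jre":3}],"oq":{"eia":{"k":66,"mk":1,"s":17,"vj":50,"vme":76},"og":[9,18,57,5]},"x":{"di":79,"je":{"gv":29,"h":3,"tll":22},"l":{"alg":17,"dyw":92,"rqs":59,"z":6}},"xo":74}
Size at path /x/je: 3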